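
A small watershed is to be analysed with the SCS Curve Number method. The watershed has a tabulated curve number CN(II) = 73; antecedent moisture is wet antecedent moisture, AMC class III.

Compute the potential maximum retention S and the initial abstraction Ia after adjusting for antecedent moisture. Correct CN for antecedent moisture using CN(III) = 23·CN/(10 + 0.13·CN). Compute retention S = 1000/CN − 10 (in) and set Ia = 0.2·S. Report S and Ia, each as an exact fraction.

CN(III) from CN(II)=73: (23·73)/(10 + 0.13·73) = 167900/1949 ≈ 86.147
Retention S: 1000/CN − 10 with CN=86.147 → S = 2700/1679 ≈ 1.608 in
Ia = 0.2·(2700/1679) = 540/1679 in ≈ 0.322 in

S = 2700/1679 in ≈ 1.608 in; Ia = 540/1679 in ≈ 0.322 in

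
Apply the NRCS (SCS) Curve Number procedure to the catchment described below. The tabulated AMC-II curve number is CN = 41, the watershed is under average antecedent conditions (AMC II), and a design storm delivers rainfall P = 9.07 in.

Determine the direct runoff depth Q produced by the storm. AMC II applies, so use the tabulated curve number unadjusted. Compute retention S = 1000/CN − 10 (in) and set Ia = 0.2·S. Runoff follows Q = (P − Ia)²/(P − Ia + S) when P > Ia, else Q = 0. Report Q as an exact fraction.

Average conditions: CN = 41 (no AMC adjustment).
S = 1000/41 − 10 = 590/41 in ≈ 14.390 in
Ia = 0.2·(590/41) = 118/41 in ≈ 2.878 in
Excess rainfall: 9.070 − 2.878 = 6.192 in; P > Ia so Q > 0
Q = (25387/4100)²/((25387/4100) + 590/41) = (644499769/16810000)/(84387/4100) = 644499769/345986700 in ≈ 1.863 in

Q = 644499769/345986700 in ≈ 1.863 in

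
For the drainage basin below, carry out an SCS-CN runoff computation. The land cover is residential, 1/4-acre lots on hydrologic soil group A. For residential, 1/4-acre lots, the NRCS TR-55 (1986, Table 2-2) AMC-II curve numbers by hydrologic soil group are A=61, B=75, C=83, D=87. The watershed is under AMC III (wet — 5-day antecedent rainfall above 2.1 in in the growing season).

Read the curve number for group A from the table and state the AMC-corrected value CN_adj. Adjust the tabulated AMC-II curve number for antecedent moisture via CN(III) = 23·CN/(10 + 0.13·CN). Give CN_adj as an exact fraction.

NRCS table: residential, 1/4-acre lots, soil group A → CN(II) = 61
Adjust CN=61 to AMC III: 23·61/(10 + 0.13·61) → 1403 ÷ (1793/100) = 140300/1793 ≈ 78.249

CN_adj = 140300/1793 ≈ 78.249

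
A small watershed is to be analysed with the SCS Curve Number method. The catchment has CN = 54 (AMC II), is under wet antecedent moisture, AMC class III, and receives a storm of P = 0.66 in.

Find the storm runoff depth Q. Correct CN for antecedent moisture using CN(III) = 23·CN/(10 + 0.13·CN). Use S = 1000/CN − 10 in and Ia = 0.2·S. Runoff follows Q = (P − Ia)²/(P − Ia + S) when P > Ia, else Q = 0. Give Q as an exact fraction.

Q = 0 in ≈ 0.000 in

CN(III) from CN(II)=54: (23·54)/(10 + 0.13·54) = 2700/37 ≈ 72.973
Max retention: S = 1000/(2700/37) − 10 = 100/27 in (≈ 3.704 in)
Initial abstraction Ia = S/5 = (100/27)/5 = 20/27 ≈ 0.741 in
P = 0.660 ≤ Ia = 0.741 in: entire storm abstracted, Q = 0.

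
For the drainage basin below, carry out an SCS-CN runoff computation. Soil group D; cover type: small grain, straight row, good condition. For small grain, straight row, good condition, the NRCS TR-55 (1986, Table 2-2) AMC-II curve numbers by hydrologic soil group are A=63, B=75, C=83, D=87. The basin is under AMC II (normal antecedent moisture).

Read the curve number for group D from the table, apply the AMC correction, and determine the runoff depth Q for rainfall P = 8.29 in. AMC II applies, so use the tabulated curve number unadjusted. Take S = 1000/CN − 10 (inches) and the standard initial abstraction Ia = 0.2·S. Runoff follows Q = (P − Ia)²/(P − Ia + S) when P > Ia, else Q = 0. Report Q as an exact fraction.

Q = 4833447529/717950100 in ≈ 6.732 in

NRCS table: small grain, straight row, good condition, soil group D → CN(II) = 87
AMC II — tabulated CN = 87 applies directly.
Max retention: S = 1000/87 − 10 = 130/87 in (≈ 1.494 in)
Initial abstraction Ia = S/5 = (130/87)/5 = 26/87 ≈ 0.299 in
P − Ia = 8.290 − 0.299 = 69523/8700 ≈ 7.991 in (> 0, runoff occurs)
Q: (69523/8700)² ÷ (82523/8700) = 4833447529/717950100 in (≈ 6.732 in)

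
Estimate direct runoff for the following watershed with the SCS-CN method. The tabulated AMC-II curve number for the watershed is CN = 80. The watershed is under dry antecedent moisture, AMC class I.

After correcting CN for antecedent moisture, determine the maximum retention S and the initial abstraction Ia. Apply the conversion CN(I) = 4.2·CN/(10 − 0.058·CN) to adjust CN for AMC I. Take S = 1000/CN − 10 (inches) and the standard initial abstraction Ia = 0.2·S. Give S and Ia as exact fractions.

CN(I) from CN(II)=80: (4.2·80)/(10 − 0.058·80) = 4200/67 ≈ 62.687
Max retention: S = 1000/(4200/67) − 10 = 125/21 in (≈ 5.952 in)
Ia = 0.2S: 0.2·5.952 = 1.190 in (exactly 25/21)

S = 125/21 in ≈ 5.952 in; Ia = 25/21 in ≈ 1.190 in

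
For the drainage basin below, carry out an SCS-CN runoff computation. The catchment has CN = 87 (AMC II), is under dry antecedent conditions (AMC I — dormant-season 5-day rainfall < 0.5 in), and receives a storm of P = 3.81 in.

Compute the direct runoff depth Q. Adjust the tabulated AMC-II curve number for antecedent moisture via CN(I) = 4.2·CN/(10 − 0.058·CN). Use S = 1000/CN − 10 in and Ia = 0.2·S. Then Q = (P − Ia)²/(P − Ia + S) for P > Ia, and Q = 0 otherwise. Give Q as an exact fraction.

CN(I) from CN(II)=87: (4.2·87)/(10 − 0.058·87) = 182700/2477 ≈ 73.759
S = 1000/(182700/2477) − 10 = 6500/1827 in ≈ 3.558 in
Ia = 0.2S: 0.2·3.558 = 0.712 in (exactly 1300/1827)
Excess rainfall: 3.810 − 0.712 = 3.098 in; P > Ia so Q > 0
Runoff Q = (P−Ia)²/(P−Ia+S) = (3.098)²/(3.098+3.558) = 320454491569/222179094900 ≈ 1.442 in

Q = 320454491569/222179094900 in ≈ 1.442 in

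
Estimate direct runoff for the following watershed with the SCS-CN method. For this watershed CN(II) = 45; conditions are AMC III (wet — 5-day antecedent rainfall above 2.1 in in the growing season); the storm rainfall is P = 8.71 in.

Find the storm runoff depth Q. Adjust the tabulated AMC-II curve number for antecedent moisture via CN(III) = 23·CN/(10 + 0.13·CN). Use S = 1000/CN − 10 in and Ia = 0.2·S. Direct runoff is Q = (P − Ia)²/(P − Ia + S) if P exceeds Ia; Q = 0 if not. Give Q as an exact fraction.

CN(III) from CN(II)=45: (23·45)/(10 + 0.13·45) = 20700/317 ≈ 65.300
S = 1000/(20700/317) − 10 = 1100/207 in ≈ 5.314 in
Initial abstraction Ia = S/5 = (1100/207)/5 = 220/207 ≈ 1.063 in
P − Ia = 8.710 − 1.063 = 158297/20700 ≈ 7.647 in (> 0, runoff occurs)
Runoff Q = (P−Ia)²/(P−Ia+S) = (7.647)²/(7.647+5.314) = 25057940209/5553747900 ≈ 4.512 in

Q = 25057940209/5553747900 in ≈ 4.512 in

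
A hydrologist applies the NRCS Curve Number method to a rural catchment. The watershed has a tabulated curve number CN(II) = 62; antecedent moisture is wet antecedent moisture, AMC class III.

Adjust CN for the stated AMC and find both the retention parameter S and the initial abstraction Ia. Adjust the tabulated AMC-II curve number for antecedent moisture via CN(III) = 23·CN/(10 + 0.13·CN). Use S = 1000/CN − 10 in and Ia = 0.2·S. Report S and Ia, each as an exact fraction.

Wet (AMC III): CN(III) = 23·62/(10 + 0.13·62) = 1426/(903/50) = 71300/903 ≈ 78.959
Retention S: 1000/CN − 10 with CN=78.959 → S = 1900/713 ≈ 2.665 in
Initial abstraction Ia = S/5 = (1900/713)/5 = 380/713 ≈ 0.533 in

S = 1900/713 in ≈ 2.665 in; Ia = 380/713 in ≈ 0.533 in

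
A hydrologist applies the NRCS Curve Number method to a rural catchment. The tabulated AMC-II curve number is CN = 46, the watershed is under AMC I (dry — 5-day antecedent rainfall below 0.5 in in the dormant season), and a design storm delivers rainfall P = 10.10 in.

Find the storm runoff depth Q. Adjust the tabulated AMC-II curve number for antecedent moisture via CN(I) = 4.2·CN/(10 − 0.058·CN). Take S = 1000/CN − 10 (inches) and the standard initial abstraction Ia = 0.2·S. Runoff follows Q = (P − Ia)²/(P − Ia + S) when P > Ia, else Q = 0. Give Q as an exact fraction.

CN(I) from CN(II)=46: (4.2·46)/(10 − 0.058·46) = 16100/611 ≈ 26.350
Retention S: 1000/CN − 10 with CN=26.350 → S = 4500/161 ≈ 27.950 in
Ia = 0.2S: 0.2·27.950 = 5.590 in (exactly 900/161)
Since P=10.100 > Ia=5.590: effective rainfall P−Ia = 7261/1610 in
Q = (7261/1610)²/((7261/1610) + 4500/161) = (52722121/2592100)/(52261/1610) = 52722121/84140210 in ≈ 0.627 in

Q = 52722121/84140210 in ≈ 0.627 in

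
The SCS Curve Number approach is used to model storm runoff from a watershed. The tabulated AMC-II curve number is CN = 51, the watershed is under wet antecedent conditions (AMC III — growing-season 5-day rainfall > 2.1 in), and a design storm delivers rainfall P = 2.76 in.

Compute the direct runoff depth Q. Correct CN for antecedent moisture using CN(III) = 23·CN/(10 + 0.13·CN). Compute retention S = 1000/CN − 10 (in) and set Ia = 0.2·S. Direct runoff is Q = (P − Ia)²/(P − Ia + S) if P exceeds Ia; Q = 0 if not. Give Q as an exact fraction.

CN(III) from CN(II)=51: (23·51)/(10 + 0.13·51) = 117300/1663 ≈ 70.535
Retention S: 1000/CN − 10 with CN=70.535 → S = 4900/1173 ≈ 4.177 in
Initial abstraction Ia = S/5 = (4900/1173)/5 = 980/1173 ≈ 0.835 in
P − Ia = 2.760 − 0.835 = 56437/29325 ≈ 1.925 in (> 0, runoff occurs)
Runoff Q = (P−Ia)²/(P−Ia+S) = (1.925)²/(1.925+4.177) = 3185134969/5247327525 ≈ 0.607 in

Q = 3185134969/5247327525 in ≈ 0.607 in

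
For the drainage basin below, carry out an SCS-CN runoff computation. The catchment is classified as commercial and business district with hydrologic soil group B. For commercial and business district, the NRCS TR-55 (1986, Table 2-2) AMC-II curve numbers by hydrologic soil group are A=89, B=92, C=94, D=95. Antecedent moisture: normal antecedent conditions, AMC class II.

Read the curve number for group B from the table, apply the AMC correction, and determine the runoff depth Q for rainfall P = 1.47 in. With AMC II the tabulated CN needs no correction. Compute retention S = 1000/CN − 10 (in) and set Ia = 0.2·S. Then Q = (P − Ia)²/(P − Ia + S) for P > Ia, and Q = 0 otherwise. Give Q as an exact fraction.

NRCS table: commercial and business district, soil group B → CN(II) = 92
AMC II — tabulated CN = 92 applies directly.
Max retention: S = 1000/92 − 10 = 20/23 in (≈ 0.870 in)
Initial abstraction Ia = S/5 = (20/23)/5 = 4/23 ≈ 0.174 in
P − Ia = 1.470 − 0.174 = 2981/2300 ≈ 1.296 in (> 0, runoff occurs)
Q = (2981/2300)²/((2981/2300) + 20/23) = (8886361/5290000)/(4981/2300) = 8886361/11456300 in ≈ 0.776 in

Q = 8886361/11456300 in ≈ 0.776 in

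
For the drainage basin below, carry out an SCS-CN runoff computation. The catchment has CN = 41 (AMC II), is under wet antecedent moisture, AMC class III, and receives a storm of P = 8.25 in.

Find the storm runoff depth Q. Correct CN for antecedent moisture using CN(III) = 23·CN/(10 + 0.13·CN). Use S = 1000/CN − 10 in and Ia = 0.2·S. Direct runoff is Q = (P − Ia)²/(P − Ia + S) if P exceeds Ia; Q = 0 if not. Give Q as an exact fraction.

Wet (AMC III): CN(III) = 23·41/(10 + 0.13·41) = 943/(1533/100) = 94300/1533 ≈ 61.513
S = 1000/(94300/1533) − 10 = 5900/943 in ≈ 6.257 in
Initial abstraction Ia = S/5 = (5900/943)/5 = 1180/943 ≈ 1.251 in
Excess rainfall: 8.250 − 1.251 = 6.999 in; P > Ia so Q > 0
Q = (26399/3772)²/((26399/3772) + 5900/943) = (696907201/14227984)/(49999/3772) = 696907201/188596228 in ≈ 3.695 in

Q = 696907201/188596228 in ≈ 3.695 in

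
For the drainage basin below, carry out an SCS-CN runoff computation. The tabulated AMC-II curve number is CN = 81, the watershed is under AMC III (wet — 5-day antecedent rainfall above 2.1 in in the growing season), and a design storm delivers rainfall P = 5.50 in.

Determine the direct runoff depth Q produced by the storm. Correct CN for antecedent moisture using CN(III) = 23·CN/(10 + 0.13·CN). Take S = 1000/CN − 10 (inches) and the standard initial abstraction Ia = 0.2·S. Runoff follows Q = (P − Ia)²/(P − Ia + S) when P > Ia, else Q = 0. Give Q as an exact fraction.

CN(III) from CN(II)=81: (23·81)/(10 + 0.13·81) = 186300/2053 ≈ 90.745
S = 1000/(186300/2053) − 10 = 1900/1863 in ≈ 1.020 in
Initial abstraction Ia = S/5 = (1900/1863)/5 = 380/1863 ≈ 0.204 in
P − Ia = 5.500 − 0.204 = 19733/3726 ≈ 5.296 in (> 0, runoff occurs)
Q: (19733/3726)² ÷ (23533/3726) = 389391289/87683958 in (≈ 4.441 in)

Q = 389391289/87683958 in ≈ 4.441 in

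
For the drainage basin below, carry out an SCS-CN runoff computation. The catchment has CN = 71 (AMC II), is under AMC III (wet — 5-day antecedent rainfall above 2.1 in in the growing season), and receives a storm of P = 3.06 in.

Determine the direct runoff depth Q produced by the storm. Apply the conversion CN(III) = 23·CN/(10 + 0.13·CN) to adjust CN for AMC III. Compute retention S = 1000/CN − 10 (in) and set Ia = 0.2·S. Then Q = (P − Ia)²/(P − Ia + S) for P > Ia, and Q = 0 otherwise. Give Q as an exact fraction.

Q = 48774280801/29871570850 in ≈ 1.633 in

CN(III) from CN(II)=71: (23·71)/(10 + 0.13·71) = 163300/1923 ≈ 84.919
Retention S: 1000/CN − 10 with CN=84.919 → S = 2900/1633 ≈ 1.776 in
Ia = 0.2S: 0.2·1.776 = 0.355 in (exactly 580/1633)
P − Ia = 3.060 − 0.355 = 220849/81650 ≈ 2.705 in (> 0, runoff occurs)
Q = (220849/81650)²/((220849/81650) + 2900/1633) = (48774280801/6666722500)/(365849/81650) = 48774280801/29871570850 in ≈ 1.633 in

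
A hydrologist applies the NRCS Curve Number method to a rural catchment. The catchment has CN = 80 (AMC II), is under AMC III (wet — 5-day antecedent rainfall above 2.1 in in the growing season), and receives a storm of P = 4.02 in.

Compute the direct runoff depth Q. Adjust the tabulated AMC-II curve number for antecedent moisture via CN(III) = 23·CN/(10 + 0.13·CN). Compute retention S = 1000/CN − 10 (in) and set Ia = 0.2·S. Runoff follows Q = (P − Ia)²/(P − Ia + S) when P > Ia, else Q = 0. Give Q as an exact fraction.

Q = 19123129/6466450 in ≈ 2.957 in

Wet (AMC III): CN(III) = 23·80/(10 + 0.13·80) = 1840/(102/5) = 4600/51 ≈ 90.196
Max retention: S = 1000/(4600/51) − 10 = 25/23 in (≈ 1.087 in)
Ia = 0.2S: 0.2·1.087 = 0.217 in (exactly 5/23)
P − Ia = 4.020 − 0.217 = 4373/1150 ≈ 3.803 in (> 0, runoff occurs)
Q = (4373/1150)²/((4373/1150) + 25/23) = (19123129/1322500)/(5623/1150) = 19123129/6466450 in ≈ 2.957 in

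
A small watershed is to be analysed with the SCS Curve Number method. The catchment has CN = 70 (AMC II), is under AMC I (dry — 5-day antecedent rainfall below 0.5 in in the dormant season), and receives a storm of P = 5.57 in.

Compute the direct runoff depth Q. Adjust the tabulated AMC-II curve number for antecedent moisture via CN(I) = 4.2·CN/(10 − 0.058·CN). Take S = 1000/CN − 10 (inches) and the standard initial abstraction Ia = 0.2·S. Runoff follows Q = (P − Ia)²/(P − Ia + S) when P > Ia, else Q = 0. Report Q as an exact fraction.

Adjust CN=70 to AMC I: 4.2·70/(10 − 0.058·70) → 294 ÷ (297/50) = 4900/99 ≈ 49.495
Retention S: 1000/CN − 10 with CN=49.495 → S = 500/49 ≈ 10.204 in
Ia = 0.2S: 0.2·10.204 = 2.041 in (exactly 100/49)
P − Ia = 5.570 − 2.041 = 17293/4900 ≈ 3.529 in (> 0, runoff occurs)
Runoff Q = (P−Ia)²/(P−Ia+S) = (3.529)²/(3.529+10.204) = 299047849/329735700 ≈ 0.907 in

Q = 299047849/329735700 in ≈ 0.907 in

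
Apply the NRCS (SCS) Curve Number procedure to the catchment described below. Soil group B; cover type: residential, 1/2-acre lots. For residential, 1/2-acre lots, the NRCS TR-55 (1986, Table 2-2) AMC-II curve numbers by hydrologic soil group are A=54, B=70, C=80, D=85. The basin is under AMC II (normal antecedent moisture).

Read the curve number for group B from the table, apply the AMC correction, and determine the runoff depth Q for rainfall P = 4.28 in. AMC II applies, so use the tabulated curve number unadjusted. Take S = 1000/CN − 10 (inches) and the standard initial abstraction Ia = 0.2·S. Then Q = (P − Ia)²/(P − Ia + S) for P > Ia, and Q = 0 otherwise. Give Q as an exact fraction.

NRCS table: residential, 1/2-acre lots, soil group B → CN(II) = 70
CN(II) = 70; AMC II needs no correction.
Max retention: S = 1000/70 − 10 = 30/7 in (≈ 4.286 in)
Initial abstraction Ia = S/5 = (30/7)/5 = 6/7 ≈ 0.857 in
Excess rainfall: 4.280 − 0.857 = 3.423 in; P > Ia so Q > 0
Q = (599/175)²/((599/175) + 30/7) = (358801/30625)/(1349/175) = 358801/236075 in ≈ 1.520 in

Q = 358801/236075 in ≈ 1.520 in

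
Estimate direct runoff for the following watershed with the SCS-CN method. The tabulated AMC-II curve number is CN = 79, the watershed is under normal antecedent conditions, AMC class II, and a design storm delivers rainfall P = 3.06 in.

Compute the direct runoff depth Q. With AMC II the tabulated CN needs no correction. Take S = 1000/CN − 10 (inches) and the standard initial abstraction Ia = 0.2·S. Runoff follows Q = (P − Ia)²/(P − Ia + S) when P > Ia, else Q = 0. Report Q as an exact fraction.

Average conditions: CN = 79 (no AMC adjustment).
Retention S: 1000/CN − 10 with CN=79.000 → S = 210/79 ≈ 2.658 in
Ia = 0.2·(210/79) = 42/79 in ≈ 0.532 in
Since P=3.060 > Ia=0.532: effective rainfall P−Ia = 9987/3950 in
Q: (9987/3950)² ÷ (20487/3950) = 33246723/26974550 in (≈ 1.233 in)

Q = 33246723/26974550 in ≈ 1.233 in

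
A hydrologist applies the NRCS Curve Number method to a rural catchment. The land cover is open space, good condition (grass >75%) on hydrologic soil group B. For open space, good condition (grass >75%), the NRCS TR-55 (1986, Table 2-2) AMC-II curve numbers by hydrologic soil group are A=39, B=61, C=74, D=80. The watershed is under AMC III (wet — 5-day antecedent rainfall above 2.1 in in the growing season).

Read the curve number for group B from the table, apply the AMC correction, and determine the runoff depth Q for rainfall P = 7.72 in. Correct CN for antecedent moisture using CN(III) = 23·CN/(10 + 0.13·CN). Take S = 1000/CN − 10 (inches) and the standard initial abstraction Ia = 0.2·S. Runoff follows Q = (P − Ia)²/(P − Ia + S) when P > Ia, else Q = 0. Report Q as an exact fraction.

Q = 63141135841/12233423425 in ≈ 5.161 in

NRCS table: open space, good condition (grass >75%), soil group B → CN(II) = 61
Wet (AMC III): CN(III) = 23·61/(10 + 0.13·61) = 1403/(1793/100) = 140300/1793 ≈ 78.249
Retention S: 1000/CN − 10 with CN=78.249 → S = 3900/1403 ≈ 2.780 in
Ia = 0.2·(3900/1403) = 780/1403 in ≈ 0.556 in
Since P=7.720 > Ia=0.556: effective rainfall P−Ia = 251279/35075 in
Q = (251279/35075)²/((251279/35075) + 3900/1403) = (63141135841/1230255625)/(348779/35075) = 63141135841/12233423425 in ≈ 5.161 in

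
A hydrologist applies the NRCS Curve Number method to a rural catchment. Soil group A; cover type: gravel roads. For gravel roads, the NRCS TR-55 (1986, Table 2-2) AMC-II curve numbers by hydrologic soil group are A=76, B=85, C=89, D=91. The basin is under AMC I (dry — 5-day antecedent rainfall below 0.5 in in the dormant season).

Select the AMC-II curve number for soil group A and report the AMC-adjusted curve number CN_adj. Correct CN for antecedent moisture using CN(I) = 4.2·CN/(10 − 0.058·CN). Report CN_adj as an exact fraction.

CN_adj = 13300/233 ≈ 57.082

NRCS table: gravel roads, soil group A → CN(II) = 76
Dry (AMC I): CN(I) = 4.2·76/(10 − 0.058·76) = (1596/5)/(699/125) = 13300/233 ≈ 57.082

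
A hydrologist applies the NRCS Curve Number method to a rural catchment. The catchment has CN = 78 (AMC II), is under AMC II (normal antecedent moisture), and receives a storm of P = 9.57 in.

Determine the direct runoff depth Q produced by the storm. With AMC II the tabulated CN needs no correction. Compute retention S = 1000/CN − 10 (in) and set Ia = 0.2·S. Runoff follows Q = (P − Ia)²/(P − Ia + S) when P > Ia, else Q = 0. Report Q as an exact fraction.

CN(II) = 78; AMC II needs no correction.
S = 1000/78 − 10 = 110/39 in ≈ 2.821 in
Initial abstraction Ia = S/5 = (110/39)/5 = 22/39 ≈ 0.564 in
Excess rainfall: 9.570 − 0.564 = 9.006 in; P > Ia so Q > 0
Runoff Q = (P−Ia)²/(P−Ia+S) = (9.006)²/(9.006+2.821) = 112147739/16352700 ≈ 6.858 in

Q = 112147739/16352700 in ≈ 6.858 in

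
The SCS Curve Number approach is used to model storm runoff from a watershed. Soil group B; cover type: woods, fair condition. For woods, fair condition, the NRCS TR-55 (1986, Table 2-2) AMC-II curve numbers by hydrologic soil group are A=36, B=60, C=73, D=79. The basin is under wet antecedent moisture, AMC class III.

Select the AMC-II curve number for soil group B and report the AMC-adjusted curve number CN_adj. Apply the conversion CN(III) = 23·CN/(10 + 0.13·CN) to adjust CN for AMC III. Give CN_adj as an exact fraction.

CN_adj = 6900/89 ≈ 77.528

NRCS table: woods, fair condition, soil group B → CN(II) = 60
Wet (AMC III): CN(III) = 23·60/(10 + 0.13·60) = 1380/(89/5) = 6900/89 ≈ 77.528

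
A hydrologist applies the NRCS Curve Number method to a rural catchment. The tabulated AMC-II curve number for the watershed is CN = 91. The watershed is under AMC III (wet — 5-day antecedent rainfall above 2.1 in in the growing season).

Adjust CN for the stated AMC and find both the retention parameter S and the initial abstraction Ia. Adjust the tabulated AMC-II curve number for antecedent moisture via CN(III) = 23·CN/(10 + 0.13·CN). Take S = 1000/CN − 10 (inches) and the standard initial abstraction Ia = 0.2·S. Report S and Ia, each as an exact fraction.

S = 900/2093 in ≈ 0.430 in; Ia = 180/2093 in ≈ 0.086 in

CN(III) from CN(II)=91: (23·91)/(10 + 0.13·91) = 209300/2183 ≈ 95.877
Max retention: S = 1000/(209300/2183) − 10 = 900/2093 in (≈ 0.430 in)
Ia = 0.2·(900/2093) = 180/2093 in ≈ 0.086 in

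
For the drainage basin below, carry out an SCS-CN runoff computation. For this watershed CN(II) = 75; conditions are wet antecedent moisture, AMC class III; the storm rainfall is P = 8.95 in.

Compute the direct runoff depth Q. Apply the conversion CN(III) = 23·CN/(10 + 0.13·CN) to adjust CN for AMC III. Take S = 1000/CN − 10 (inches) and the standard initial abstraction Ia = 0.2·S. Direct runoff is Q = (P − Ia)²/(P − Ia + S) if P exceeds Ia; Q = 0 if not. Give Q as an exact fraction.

Wet (AMC III): CN(III) = 23·75/(10 + 0.13·75) = 1725/(79/4) = 6900/79 ≈ 87.342
Retention S: 1000/CN − 10 with CN=87.342 → S = 100/69 ≈ 1.449 in
Ia = 0.2·(100/69) = 20/69 in ≈ 0.290 in
Excess rainfall: 8.950 − 0.290 = 8.660 in; P > Ia so Q > 0
Runoff Q = (P−Ia)²/(P−Ia+S) = (8.660)²/(8.660+1.449) = 142826401/19252380 ≈ 7.419 in

Q = 142826401/19252380 in ≈ 7.419 in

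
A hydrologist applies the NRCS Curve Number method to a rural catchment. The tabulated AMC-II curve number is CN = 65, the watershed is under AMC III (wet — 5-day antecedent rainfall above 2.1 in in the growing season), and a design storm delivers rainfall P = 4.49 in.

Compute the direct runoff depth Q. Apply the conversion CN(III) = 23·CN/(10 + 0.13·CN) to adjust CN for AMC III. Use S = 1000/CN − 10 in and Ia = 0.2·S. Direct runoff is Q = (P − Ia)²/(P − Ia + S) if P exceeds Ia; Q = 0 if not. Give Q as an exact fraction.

Adjust CN=65 to AMC III: 23·65/(10 + 0.13·65) → 1495 ÷ (369/20) = 29900/369 ≈ 81.030
Max retention: S = 1000/(29900/369) − 10 = 700/299 in (≈ 2.341 in)
Ia = 0.2S: 0.2·2.341 = 0.468 in (exactly 140/299)
Excess rainfall: 4.490 − 0.468 = 4.022 in; P > Ia so Q > 0
Q = (120251/29900)²/((120251/29900) + 700/299) = (14460303001/894010000)/(190251/29900) = 14460303001/5688504900 in ≈ 2.542 in

Q = 14460303001/5688504900 in ≈ 2.542 in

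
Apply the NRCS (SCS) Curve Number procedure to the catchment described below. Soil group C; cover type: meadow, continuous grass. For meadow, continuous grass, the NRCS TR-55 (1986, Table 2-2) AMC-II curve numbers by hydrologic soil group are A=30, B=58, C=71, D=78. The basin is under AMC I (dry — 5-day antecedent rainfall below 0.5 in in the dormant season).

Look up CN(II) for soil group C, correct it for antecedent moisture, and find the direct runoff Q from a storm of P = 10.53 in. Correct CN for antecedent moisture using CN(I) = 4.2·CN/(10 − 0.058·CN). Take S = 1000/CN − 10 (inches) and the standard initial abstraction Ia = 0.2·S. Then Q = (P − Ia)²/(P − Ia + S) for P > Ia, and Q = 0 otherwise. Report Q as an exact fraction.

NRCS table: meadow, continuous grass, soil group C → CN(II) = 71
CN(I) from CN(II)=71: (4.2·71)/(10 − 0.058·71) = 149100/2941 ≈ 50.697
S = 1000/(149100/2941) − 10 = 14500/1491 in ≈ 9.725 in
Ia = 0.2S: 0.2·9.725 = 1.945 in (exactly 2900/1491)
P − Ia = 10.530 − 1.945 = 1280023/149100 ≈ 8.585 in (> 0, runoff occurs)
Q = (1280023/149100)²/((1280023/149100) + 14500/1491) = (1638458880529/22230810000)/(2730023/149100) = 1638458880529/407046429300 in ≈ 4.025 in

Q = 1638458880529/407046429300 in ≈ 4.025 in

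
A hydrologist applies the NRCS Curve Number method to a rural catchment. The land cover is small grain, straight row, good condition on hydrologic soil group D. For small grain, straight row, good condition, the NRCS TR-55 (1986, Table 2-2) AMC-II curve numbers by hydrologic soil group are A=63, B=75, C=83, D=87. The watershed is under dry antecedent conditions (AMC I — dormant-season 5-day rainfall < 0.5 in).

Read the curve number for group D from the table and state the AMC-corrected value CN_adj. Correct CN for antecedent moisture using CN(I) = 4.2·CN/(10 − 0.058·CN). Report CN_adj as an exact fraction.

NRCS table: small grain, straight row, good condition, soil group D → CN(II) = 87
Dry (AMC I): CN(I) = 4.2·87/(10 − 0.058·87) = (1827/5)/(2477/500) = 182700/2477 ≈ 73.759

CN_adj = 182700/2477 ≈ 73.759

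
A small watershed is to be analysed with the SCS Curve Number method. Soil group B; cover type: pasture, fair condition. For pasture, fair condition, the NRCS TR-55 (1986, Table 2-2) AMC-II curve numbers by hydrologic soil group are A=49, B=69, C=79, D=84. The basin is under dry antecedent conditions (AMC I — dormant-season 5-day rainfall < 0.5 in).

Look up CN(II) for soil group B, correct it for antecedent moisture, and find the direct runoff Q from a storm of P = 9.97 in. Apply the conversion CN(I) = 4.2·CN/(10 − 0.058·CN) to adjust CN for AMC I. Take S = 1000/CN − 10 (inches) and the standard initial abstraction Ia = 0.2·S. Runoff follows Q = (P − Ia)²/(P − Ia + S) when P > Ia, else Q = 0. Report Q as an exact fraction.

Q = 1287437430409/389006219700 in ≈ 3.310 in

NRCS table: pasture, fair condition, soil group B → CN(II) = 69
CN(I) from CN(II)=69: (4.2·69)/(10 − 0.058·69) = 144900/2999 ≈ 48.316
Max retention: S = 1000/(144900/2999) − 10 = 15500/1449 in (≈ 10.697 in)
Ia = 0.2·(15500/1449) = 3100/1449 in ≈ 2.139 in
P − Ia = 9.970 − 2.139 = 1134653/144900 ≈ 7.831 in (> 0, runoff occurs)
Runoff Q = (P−Ia)²/(P−Ia+S) = (7.831)²/(7.831+10.697) = 1287437430409/389006219700 ≈ 3.310 in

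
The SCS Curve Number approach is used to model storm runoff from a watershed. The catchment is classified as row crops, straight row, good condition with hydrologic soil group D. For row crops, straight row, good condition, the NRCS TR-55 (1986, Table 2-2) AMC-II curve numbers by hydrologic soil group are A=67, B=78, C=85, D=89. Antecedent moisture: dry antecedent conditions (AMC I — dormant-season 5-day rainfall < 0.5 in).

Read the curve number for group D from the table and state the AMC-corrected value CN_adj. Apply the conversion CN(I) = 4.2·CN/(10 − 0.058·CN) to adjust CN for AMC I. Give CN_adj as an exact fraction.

CN_adj = 186900/2419 ≈ 77.263

NRCS table: row crops, straight row, good condition, soil group D → CN(II) = 89
Dry (AMC I): CN(I) = 4.2·89/(10 − 0.058·89) = (1869/5)/(2419/500) = 186900/2419 ≈ 77.263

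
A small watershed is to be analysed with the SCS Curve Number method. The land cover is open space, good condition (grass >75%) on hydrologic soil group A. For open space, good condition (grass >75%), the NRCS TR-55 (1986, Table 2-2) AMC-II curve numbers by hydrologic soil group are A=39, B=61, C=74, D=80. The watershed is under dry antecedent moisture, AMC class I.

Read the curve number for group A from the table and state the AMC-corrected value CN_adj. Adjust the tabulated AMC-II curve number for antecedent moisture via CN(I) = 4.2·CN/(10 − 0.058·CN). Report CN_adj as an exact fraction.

NRCS table: open space, good condition (grass >75%), soil group A → CN(II) = 39
CN(I) from CN(II)=39: (4.2·39)/(10 − 0.058·39) = 81900/3869 ≈ 21.168

CN_adj = 81900/3869 ≈ 21.168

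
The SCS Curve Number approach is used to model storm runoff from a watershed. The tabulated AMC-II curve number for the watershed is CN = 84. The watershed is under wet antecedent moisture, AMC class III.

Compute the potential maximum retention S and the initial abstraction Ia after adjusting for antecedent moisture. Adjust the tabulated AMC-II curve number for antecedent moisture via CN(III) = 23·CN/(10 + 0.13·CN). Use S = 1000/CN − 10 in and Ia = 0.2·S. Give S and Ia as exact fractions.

Wet (AMC III): CN(III) = 23·84/(10 + 0.13·84) = 1932/(523/25) = 48300/523 ≈ 92.352
Max retention: S = 1000/(48300/523) − 10 = 400/483 in (≈ 0.828 in)
Ia = 0.2·(400/483) = 80/483 in ≈ 0.166 in

S = 400/483 in ≈ 0.828 in; Ia = 80/483 in ≈ 0.166 in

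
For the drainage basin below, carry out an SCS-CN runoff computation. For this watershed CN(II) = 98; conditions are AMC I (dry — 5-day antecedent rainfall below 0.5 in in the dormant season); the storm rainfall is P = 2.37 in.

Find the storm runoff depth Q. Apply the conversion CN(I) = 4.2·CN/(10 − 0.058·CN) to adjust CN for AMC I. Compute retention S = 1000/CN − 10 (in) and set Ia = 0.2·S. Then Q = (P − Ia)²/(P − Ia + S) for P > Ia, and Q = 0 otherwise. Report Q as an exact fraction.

Q = 54696580129/29210531700 in ≈ 1.872 in

Dry (AMC I): CN(I) = 4.2·98/(10 − 0.058·98) = (2058/5)/(1079/250) = 102900/1079 ≈ 95.366
S = 1000/(102900/1079) − 10 = 500/1029 in ≈ 0.486 in
Initial abstraction Ia = S/5 = (500/1029)/5 = 100/1029 ≈ 0.097 in
Since P=2.370 > Ia=0.097: effective rainfall P−Ia = 233873/102900 in
Q = (233873/102900)²/((233873/102900) + 500/1029) = (54696580129/10588410000)/(283873/102900) = 54696580129/29210531700 in ≈ 1.872 in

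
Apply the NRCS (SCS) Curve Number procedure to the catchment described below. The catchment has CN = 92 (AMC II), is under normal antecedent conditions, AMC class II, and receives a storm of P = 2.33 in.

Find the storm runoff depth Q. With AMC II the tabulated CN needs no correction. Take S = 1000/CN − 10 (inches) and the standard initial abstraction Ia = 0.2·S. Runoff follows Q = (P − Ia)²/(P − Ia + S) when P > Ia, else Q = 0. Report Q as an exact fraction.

AMC II — tabulated CN = 92 applies directly.
Retention S: 1000/CN − 10 with CN=92.000 → S = 20/23 ≈ 0.870 in
Ia = 0.2S: 0.2·0.870 = 0.174 in (exactly 4/23)
P − Ia = 2.330 − 0.174 = 4959/2300 ≈ 2.156 in (> 0, runoff occurs)
Runoff Q = (P−Ia)²/(P−Ia+S) = (2.156)²/(2.156+0.870) = 24591681/16005700 ≈ 1.536 in

Q = 24591681/16005700 in ≈ 1.536 in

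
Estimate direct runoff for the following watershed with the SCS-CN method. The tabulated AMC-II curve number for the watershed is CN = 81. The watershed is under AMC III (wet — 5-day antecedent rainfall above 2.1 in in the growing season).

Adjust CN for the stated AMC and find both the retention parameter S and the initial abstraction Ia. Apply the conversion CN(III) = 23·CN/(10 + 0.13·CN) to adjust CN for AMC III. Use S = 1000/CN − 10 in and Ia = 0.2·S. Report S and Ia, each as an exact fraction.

S = 1900/1863 in ≈ 1.020 in; Ia = 380/1863 in ≈ 0.204 in

Adjust CN=81 to AMC III: 23·81/(10 + 0.13·81) → 1863 ÷ (2053/100) = 186300/2053 ≈ 90.745
Retention S: 1000/CN − 10 with CN=90.745 → S = 1900/1863 ≈ 1.020 in
Initial abstraction Ia = S/5 = (1900/1863)/5 = 380/1863 ≈ 0.204 in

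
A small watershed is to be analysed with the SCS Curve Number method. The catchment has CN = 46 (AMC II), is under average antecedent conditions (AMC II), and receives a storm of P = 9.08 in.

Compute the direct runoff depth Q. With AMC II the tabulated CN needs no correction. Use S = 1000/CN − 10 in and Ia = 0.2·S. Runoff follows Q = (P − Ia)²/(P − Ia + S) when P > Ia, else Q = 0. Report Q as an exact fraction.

Average conditions: CN = 46 (no AMC adjustment).
Retention S: 1000/CN − 10 with CN=46.000 → S = 270/23 ≈ 11.739 in
Initial abstraction Ia = S/5 = (270/23)/5 = 54/23 ≈ 2.348 in
Since P=9.080 > Ia=2.348: effective rainfall P−Ia = 3871/575 in
Runoff Q = (P−Ia)²/(P−Ia+S) = (6.732)²/(6.732+11.739) = 14984641/6107075 ≈ 2.454 in

Q = 14984641/6107075 in ≈ 2.454 in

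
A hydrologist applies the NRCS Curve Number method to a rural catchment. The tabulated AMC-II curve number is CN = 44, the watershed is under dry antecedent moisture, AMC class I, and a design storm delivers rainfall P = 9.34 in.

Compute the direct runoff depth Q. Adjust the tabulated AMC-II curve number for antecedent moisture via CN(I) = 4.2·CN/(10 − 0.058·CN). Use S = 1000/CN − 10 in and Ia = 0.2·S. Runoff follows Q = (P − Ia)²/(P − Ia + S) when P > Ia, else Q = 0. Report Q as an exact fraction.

Adjust CN=44 to AMC I: 4.2·44/(10 − 0.058·44) → (924/5) ÷ (931/125) = 3300/133 ≈ 24.812
Max retention: S = 1000/(3300/133) − 10 = 1000/33 in (≈ 30.303 in)
Ia = 0.2·(1000/33) = 200/33 in ≈ 6.061 in
P − Ia = 9.340 − 6.061 = 5411/1650 ≈ 3.279 in (> 0, runoff occurs)
Q = (5411/1650)²/((5411/1650) + 1000/33) = (29278921/2722500)/(55411/1650) = 29278921/91428150 in ≈ 0.320 in

Q = 29278921/91428150 in ≈ 0.320 in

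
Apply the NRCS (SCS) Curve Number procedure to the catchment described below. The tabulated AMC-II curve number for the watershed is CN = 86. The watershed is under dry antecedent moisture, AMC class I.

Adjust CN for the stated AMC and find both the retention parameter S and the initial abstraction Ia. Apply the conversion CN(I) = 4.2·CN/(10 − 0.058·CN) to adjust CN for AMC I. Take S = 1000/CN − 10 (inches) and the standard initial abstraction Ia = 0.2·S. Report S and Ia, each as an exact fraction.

Adjust CN=86 to AMC I: 4.2·86/(10 − 0.058·86) → (1806/5) ÷ (1253/250) = 12900/179 ≈ 72.067
Retention S: 1000/CN − 10 with CN=72.067 → S = 500/129 ≈ 3.876 in
Initial abstraction Ia = S/5 = (500/129)/5 = 100/129 ≈ 0.775 in

S = 500/129 in ≈ 3.876 in; Ia = 100/129 in ≈ 0.775 in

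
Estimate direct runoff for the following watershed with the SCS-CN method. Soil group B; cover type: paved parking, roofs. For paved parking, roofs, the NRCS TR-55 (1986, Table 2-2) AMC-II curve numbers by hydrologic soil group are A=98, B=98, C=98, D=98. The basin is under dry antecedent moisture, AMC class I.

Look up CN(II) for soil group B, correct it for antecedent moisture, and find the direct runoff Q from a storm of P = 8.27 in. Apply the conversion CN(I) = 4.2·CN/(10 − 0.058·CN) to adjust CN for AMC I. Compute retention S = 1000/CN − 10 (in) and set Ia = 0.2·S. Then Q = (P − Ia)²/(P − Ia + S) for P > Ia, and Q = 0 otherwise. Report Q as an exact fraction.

Q = 707252406289/91682150700 in ≈ 7.714 in

NRCS table: paved parking, roofs, soil group B → CN(II) = 98
CN(I) from CN(II)=98: (4.2·98)/(10 − 0.058·98) = 102900/1079 ≈ 95.366
Max retention: S = 1000/(102900/1079) − 10 = 500/1029 in (≈ 0.486 in)
Initial abstraction Ia = S/5 = (500/1029)/5 = 100/1029 ≈ 0.097 in
Since P=8.270 > Ia=0.097: effective rainfall P−Ia = 840983/102900 in
Q = (840983/102900)²/((840983/102900) + 500/1029) = (707252406289/10588410000)/(890983/102900) = 707252406289/91682150700 in ≈ 7.714 in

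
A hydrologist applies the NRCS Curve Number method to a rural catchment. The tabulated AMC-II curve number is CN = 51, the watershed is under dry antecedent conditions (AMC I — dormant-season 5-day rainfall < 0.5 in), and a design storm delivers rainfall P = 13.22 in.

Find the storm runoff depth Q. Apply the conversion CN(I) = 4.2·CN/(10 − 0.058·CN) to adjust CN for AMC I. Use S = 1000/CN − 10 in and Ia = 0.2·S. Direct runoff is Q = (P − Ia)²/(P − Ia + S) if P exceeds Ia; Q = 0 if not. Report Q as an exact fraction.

Q = 4373573689/1844667450 in ≈ 2.371 in

Dry (AMC I): CN(I) = 4.2·51/(10 − 0.058·51) = (1071/5)/(3521/500) = 15300/503 ≈ 30.417
Retention S: 1000/CN − 10 with CN=30.417 → S = 3500/153 ≈ 22.876 in
Initial abstraction Ia = S/5 = (3500/153)/5 = 700/153 ≈ 4.575 in
Excess rainfall: 13.220 − 4.575 = 8.645 in; P > Ia so Q > 0
Runoff Q = (P−Ia)²/(P−Ia+S) = (8.645)²/(8.645+22.876) = 4373573689/1844667450 ≈ 2.371 in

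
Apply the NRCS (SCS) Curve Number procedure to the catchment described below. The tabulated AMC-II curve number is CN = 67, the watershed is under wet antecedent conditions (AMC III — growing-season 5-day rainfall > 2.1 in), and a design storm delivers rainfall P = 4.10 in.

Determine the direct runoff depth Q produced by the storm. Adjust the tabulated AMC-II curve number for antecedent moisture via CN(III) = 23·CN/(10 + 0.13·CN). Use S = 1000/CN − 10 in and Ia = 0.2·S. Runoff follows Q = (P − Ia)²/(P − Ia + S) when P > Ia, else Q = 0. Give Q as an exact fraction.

Wet (AMC III): CN(III) = 23·67/(10 + 0.13·67) = 1541/(1871/100) = 154100/1871 ≈ 82.362
S = 1000/(154100/1871) − 10 = 3300/1541 in ≈ 2.141 in
Ia = 0.2·(3300/1541) = 660/1541 in ≈ 0.428 in
Excess rainfall: 4.100 − 0.428 = 3.672 in; P > Ia so Q > 0
Q = (56581/15410)²/((56581/15410) + 3300/1541) = (3201409561/237468100)/(89581/15410) = 3201409561/1380443210 in ≈ 2.319 in

Q = 3201409561/1380443210 in ≈ 2.319 in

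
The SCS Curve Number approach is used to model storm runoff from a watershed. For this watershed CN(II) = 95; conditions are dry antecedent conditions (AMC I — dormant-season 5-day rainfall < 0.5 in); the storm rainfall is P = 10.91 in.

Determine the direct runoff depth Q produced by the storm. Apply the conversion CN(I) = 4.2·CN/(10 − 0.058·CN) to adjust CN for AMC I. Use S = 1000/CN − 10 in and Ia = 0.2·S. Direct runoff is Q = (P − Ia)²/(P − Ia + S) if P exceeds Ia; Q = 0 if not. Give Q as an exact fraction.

CN(I) from CN(II)=95: (4.2·95)/(10 − 0.058·95) = 39900/449 ≈ 88.864
Max retention: S = 1000/(39900/449) − 10 = 500/399 in (≈ 1.253 in)
Ia = 0.2S: 0.2·1.253 = 0.251 in (exactly 100/399)
P − Ia = 10.910 − 0.251 = 425309/39900 ≈ 10.659 in (> 0, runoff occurs)
Q = (425309/39900)²/((425309/39900) + 500/399) = (180887745481/1592010000)/(475309/39900) = 180887745481/18964829100 in ≈ 9.538 in

Q = 180887745481/18964829100 in ≈ 9.538 in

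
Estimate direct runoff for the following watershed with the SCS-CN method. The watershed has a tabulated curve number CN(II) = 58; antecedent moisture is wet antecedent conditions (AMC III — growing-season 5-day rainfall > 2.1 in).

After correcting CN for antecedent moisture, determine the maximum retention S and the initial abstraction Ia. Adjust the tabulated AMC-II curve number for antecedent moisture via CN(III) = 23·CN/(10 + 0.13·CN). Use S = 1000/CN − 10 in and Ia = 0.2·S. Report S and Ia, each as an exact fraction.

CN(III) from CN(II)=58: (23·58)/(10 + 0.13·58) = 66700/877 ≈ 76.055
S = 1000/(66700/877) − 10 = 2100/667 in ≈ 3.148 in
Ia = 0.2·(2100/667) = 420/667 in ≈ 0.630 in

S = 2100/667 in ≈ 3.148 in; Ia = 420/667 in ≈ 0.630 in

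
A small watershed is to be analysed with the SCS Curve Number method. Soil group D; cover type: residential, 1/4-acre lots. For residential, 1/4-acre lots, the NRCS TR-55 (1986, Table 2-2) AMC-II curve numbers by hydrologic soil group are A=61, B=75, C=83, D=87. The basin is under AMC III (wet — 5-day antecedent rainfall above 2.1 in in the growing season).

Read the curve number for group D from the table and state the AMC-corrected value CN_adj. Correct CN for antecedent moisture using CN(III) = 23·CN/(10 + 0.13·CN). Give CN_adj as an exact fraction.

CN_adj = 200100/2131 ≈ 93.900

NRCS table: residential, 1/4-acre lots, soil group D → CN(II) = 87
Wet (AMC III): CN(III) = 23·87/(10 + 0.13·87) = 2001/(2131/100) = 200100/2131 ≈ 93.900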